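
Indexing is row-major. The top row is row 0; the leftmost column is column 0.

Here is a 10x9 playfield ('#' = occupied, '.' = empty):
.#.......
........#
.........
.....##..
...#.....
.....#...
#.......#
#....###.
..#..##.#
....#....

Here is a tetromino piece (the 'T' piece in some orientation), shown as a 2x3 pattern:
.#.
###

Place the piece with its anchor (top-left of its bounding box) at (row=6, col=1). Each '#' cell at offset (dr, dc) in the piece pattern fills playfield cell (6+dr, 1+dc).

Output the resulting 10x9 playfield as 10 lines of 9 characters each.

Answer: .#.......
........#
.........
.....##..
...#.....
.....#...
#.#.....#
####.###.
..#..##.#
....#....

Derivation:
Fill (6+0,1+1) = (6,2)
Fill (6+1,1+0) = (7,1)
Fill (6+1,1+1) = (7,2)
Fill (6+1,1+2) = (7,3)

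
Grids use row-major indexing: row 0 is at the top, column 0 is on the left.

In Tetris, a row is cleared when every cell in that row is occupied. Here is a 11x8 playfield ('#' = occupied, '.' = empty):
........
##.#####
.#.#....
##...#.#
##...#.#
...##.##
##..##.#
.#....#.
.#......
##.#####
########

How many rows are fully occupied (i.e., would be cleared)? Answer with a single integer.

Answer: 1

Derivation:
Check each row:
  row 0: 8 empty cells -> not full
  row 1: 1 empty cell -> not full
  row 2: 6 empty cells -> not full
  row 3: 4 empty cells -> not full
  row 4: 4 empty cells -> not full
  row 5: 4 empty cells -> not full
  row 6: 3 empty cells -> not full
  row 7: 6 empty cells -> not full
  row 8: 7 empty cells -> not full
  row 9: 1 empty cell -> not full
  row 10: 0 empty cells -> FULL (clear)
Total rows cleared: 1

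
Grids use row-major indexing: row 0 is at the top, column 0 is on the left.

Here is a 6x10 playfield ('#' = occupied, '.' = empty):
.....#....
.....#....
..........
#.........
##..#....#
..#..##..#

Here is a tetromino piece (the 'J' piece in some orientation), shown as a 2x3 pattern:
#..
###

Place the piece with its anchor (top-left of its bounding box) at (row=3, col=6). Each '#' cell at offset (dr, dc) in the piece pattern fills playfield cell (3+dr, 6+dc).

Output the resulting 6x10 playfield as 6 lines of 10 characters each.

Answer: .....#....
.....#....
..........
#.....#...
##..#.####
..#..##..#

Derivation:
Fill (3+0,6+0) = (3,6)
Fill (3+1,6+0) = (4,6)
Fill (3+1,6+1) = (4,7)
Fill (3+1,6+2) = (4,8)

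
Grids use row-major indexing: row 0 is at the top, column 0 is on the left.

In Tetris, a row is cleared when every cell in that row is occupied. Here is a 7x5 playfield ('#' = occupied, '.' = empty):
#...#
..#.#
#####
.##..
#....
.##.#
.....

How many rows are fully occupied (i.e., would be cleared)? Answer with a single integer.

Check each row:
  row 0: 3 empty cells -> not full
  row 1: 3 empty cells -> not full
  row 2: 0 empty cells -> FULL (clear)
  row 3: 3 empty cells -> not full
  row 4: 4 empty cells -> not full
  row 5: 2 empty cells -> not full
  row 6: 5 empty cells -> not full
Total rows cleared: 1

Answer: 1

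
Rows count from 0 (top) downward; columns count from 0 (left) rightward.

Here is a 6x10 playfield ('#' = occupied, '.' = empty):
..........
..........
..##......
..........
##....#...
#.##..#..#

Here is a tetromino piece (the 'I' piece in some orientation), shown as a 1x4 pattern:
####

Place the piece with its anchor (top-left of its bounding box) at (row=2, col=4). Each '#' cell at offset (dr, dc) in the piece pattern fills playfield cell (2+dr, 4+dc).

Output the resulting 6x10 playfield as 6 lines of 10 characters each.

Fill (2+0,4+0) = (2,4)
Fill (2+0,4+1) = (2,5)
Fill (2+0,4+2) = (2,6)
Fill (2+0,4+3) = (2,7)

Answer: ..........
..........
..######..
..........
##....#...
#.##..#..#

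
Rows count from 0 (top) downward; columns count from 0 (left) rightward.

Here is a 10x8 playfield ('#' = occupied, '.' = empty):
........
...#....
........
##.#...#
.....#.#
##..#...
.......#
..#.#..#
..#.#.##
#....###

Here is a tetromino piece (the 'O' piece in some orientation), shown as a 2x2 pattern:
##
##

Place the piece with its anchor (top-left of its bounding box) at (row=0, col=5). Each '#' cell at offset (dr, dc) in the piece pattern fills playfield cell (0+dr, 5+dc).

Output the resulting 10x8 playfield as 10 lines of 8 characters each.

Answer: .....##.
...#.##.
........
##.#...#
.....#.#
##..#...
.......#
..#.#..#
..#.#.##
#....###

Derivation:
Fill (0+0,5+0) = (0,5)
Fill (0+0,5+1) = (0,6)
Fill (0+1,5+0) = (1,5)
Fill (0+1,5+1) = (1,6)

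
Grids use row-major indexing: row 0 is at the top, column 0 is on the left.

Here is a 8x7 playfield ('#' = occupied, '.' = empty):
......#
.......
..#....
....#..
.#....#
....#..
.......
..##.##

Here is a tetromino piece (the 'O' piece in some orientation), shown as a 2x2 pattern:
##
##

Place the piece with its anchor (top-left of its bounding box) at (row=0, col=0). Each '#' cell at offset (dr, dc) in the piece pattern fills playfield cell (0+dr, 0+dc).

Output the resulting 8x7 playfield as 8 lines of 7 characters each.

Answer: ##....#
##.....
..#....
....#..
.#....#
....#..
.......
..##.##

Derivation:
Fill (0+0,0+0) = (0,0)
Fill (0+0,0+1) = (0,1)
Fill (0+1,0+0) = (1,0)
Fill (0+1,0+1) = (1,1)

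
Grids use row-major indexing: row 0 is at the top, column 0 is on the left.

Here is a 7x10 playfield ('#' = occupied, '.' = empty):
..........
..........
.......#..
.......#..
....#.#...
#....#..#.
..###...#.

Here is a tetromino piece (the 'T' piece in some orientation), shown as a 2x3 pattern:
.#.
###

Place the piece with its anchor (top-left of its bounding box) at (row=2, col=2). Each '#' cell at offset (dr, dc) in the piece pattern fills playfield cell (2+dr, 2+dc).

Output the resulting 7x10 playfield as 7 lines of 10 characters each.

Answer: ..........
..........
...#...#..
..###..#..
....#.#...
#....#..#.
..###...#.

Derivation:
Fill (2+0,2+1) = (2,3)
Fill (2+1,2+0) = (3,2)
Fill (2+1,2+1) = (3,3)
Fill (2+1,2+2) = (3,4)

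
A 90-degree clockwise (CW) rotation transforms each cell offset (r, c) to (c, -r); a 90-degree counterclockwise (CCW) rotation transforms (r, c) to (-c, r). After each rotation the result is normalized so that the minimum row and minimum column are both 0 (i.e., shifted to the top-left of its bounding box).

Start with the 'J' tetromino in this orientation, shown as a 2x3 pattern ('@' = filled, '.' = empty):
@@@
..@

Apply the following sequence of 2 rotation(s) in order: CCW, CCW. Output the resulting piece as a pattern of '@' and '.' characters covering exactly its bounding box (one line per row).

Answer: @..
@@@

Derivation:
Start:
@@@
..@
After rotation 1 (CCW):
@@
@.
@.
After rotation 2 (CCW):
@..
@@@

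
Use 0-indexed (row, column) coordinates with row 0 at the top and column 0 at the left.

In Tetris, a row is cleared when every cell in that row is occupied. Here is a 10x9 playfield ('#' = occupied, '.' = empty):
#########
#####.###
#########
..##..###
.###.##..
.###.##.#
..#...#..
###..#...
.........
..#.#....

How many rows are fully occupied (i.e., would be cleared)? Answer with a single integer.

Answer: 2

Derivation:
Check each row:
  row 0: 0 empty cells -> FULL (clear)
  row 1: 1 empty cell -> not full
  row 2: 0 empty cells -> FULL (clear)
  row 3: 4 empty cells -> not full
  row 4: 4 empty cells -> not full
  row 5: 3 empty cells -> not full
  row 6: 7 empty cells -> not full
  row 7: 5 empty cells -> not full
  row 8: 9 empty cells -> not full
  row 9: 7 empty cells -> not full
Total rows cleared: 2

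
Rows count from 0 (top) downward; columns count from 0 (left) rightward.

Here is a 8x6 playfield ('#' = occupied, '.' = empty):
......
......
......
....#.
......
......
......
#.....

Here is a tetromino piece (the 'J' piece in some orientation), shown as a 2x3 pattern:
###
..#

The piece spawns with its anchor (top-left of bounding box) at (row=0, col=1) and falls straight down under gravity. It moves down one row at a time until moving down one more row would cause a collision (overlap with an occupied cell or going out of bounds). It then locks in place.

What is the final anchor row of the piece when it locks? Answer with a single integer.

Spawn at (row=0, col=1). Try each row:
  row 0: fits
  row 1: fits
  row 2: fits
  row 3: fits
  row 4: fits
  row 5: fits
  row 6: fits
  row 7: blocked -> lock at row 6

Answer: 6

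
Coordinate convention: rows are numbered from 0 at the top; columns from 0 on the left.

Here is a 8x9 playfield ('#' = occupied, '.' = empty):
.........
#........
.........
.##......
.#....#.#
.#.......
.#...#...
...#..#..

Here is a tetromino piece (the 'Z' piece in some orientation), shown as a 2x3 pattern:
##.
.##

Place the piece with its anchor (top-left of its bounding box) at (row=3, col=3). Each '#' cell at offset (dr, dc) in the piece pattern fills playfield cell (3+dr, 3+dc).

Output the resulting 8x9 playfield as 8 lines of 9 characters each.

Answer: .........
#........
.........
.####....
.#..###.#
.#.......
.#...#...
...#..#..

Derivation:
Fill (3+0,3+0) = (3,3)
Fill (3+0,3+1) = (3,4)
Fill (3+1,3+1) = (4,4)
Fill (3+1,3+2) = (4,5)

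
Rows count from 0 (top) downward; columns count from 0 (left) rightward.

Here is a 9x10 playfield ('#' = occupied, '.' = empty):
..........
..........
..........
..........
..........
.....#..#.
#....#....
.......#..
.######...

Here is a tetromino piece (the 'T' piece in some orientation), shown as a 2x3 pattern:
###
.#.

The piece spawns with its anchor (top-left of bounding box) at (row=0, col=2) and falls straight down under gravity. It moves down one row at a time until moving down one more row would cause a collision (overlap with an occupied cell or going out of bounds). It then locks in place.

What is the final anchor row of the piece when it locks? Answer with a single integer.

Spawn at (row=0, col=2). Try each row:
  row 0: fits
  row 1: fits
  row 2: fits
  row 3: fits
  row 4: fits
  row 5: fits
  row 6: fits
  row 7: blocked -> lock at row 6

Answer: 6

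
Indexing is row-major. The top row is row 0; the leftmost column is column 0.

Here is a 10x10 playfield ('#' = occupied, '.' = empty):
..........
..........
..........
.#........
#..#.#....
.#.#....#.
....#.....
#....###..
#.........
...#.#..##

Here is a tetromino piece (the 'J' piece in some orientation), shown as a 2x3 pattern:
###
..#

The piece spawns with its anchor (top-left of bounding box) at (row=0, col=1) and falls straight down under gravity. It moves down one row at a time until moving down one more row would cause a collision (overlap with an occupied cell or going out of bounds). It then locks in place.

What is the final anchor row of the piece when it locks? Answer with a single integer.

Answer: 2

Derivation:
Spawn at (row=0, col=1). Try each row:
  row 0: fits
  row 1: fits
  row 2: fits
  row 3: blocked -> lock at row 2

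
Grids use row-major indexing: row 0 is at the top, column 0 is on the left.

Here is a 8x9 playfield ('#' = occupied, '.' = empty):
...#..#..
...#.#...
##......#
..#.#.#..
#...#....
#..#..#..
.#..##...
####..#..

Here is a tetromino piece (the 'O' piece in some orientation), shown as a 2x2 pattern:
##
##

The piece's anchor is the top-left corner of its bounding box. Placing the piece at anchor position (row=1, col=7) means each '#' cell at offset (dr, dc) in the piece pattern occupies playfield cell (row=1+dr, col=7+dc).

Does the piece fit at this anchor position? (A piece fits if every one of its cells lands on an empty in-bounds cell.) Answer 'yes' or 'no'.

Answer: no

Derivation:
Check each piece cell at anchor (1, 7):
  offset (0,0) -> (1,7): empty -> OK
  offset (0,1) -> (1,8): empty -> OK
  offset (1,0) -> (2,7): empty -> OK
  offset (1,1) -> (2,8): occupied ('#') -> FAIL
All cells valid: no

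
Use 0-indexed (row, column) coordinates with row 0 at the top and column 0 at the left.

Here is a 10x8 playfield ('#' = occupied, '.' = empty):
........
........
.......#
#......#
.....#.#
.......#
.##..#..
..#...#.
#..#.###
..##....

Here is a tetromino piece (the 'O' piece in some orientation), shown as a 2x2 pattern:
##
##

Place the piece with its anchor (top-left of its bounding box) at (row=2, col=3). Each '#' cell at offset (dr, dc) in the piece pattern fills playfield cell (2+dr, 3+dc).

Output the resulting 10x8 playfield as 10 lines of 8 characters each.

Fill (2+0,3+0) = (2,3)
Fill (2+0,3+1) = (2,4)
Fill (2+1,3+0) = (3,3)
Fill (2+1,3+1) = (3,4)

Answer: ........
........
...##..#
#..##..#
.....#.#
.......#
.##..#..
..#...#.
#..#.###
..##....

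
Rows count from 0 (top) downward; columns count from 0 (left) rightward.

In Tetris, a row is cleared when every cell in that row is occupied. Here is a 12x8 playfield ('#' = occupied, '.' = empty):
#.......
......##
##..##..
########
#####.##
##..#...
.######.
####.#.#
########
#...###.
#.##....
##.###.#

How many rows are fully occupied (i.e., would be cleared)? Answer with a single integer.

Check each row:
  row 0: 7 empty cells -> not full
  row 1: 6 empty cells -> not full
  row 2: 4 empty cells -> not full
  row 3: 0 empty cells -> FULL (clear)
  row 4: 1 empty cell -> not full
  row 5: 5 empty cells -> not full
  row 6: 2 empty cells -> not full
  row 7: 2 empty cells -> not full
  row 8: 0 empty cells -> FULL (clear)
  row 9: 4 empty cells -> not full
  row 10: 5 empty cells -> not full
  row 11: 2 empty cells -> not full
Total rows cleared: 2

Answer: 2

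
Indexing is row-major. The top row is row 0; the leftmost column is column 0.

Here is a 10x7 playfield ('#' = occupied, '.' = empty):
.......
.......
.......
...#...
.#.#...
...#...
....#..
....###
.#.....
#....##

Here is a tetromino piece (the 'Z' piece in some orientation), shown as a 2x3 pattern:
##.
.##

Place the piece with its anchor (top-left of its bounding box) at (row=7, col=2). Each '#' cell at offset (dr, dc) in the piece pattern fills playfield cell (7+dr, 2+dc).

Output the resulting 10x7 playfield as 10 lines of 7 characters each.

Fill (7+0,2+0) = (7,2)
Fill (7+0,2+1) = (7,3)
Fill (7+1,2+1) = (8,3)
Fill (7+1,2+2) = (8,4)

Answer: .......
.......
.......
...#...
.#.#...
...#...
....#..
..#####
.#.##..
#....##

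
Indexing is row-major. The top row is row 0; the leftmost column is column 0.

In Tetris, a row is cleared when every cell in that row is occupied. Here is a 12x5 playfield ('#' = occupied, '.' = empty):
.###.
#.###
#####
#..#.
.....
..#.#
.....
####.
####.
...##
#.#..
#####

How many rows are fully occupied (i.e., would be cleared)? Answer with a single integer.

Answer: 2

Derivation:
Check each row:
  row 0: 2 empty cells -> not full
  row 1: 1 empty cell -> not full
  row 2: 0 empty cells -> FULL (clear)
  row 3: 3 empty cells -> not full
  row 4: 5 empty cells -> not full
  row 5: 3 empty cells -> not full
  row 6: 5 empty cells -> not full
  row 7: 1 empty cell -> not full
  row 8: 1 empty cell -> not full
  row 9: 3 empty cells -> not full
  row 10: 3 empty cells -> not full
  row 11: 0 empty cells -> FULL (clear)
Total rows cleared: 2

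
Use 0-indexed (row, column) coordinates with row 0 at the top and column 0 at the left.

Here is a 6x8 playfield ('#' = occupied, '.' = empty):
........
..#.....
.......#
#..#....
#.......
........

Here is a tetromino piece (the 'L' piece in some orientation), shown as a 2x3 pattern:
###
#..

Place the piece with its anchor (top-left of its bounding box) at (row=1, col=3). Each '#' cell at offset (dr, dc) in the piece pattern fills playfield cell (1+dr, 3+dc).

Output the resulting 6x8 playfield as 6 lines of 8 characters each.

Answer: ........
..####..
...#...#
#..#....
#.......
........

Derivation:
Fill (1+0,3+0) = (1,3)
Fill (1+0,3+1) = (1,4)
Fill (1+0,3+2) = (1,5)
Fill (1+1,3+0) = (2,3)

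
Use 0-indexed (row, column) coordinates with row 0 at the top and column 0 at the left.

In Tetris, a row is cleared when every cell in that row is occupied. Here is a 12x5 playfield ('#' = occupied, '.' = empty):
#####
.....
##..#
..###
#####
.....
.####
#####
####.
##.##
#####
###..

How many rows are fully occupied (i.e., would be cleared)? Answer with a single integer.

Answer: 4

Derivation:
Check each row:
  row 0: 0 empty cells -> FULL (clear)
  row 1: 5 empty cells -> not full
  row 2: 2 empty cells -> not full
  row 3: 2 empty cells -> not full
  row 4: 0 empty cells -> FULL (clear)
  row 5: 5 empty cells -> not full
  row 6: 1 empty cell -> not full
  row 7: 0 empty cells -> FULL (clear)
  row 8: 1 empty cell -> not full
  row 9: 1 empty cell -> not full
  row 10: 0 empty cells -> FULL (clear)
  row 11: 2 empty cells -> not full
Total rows cleared: 4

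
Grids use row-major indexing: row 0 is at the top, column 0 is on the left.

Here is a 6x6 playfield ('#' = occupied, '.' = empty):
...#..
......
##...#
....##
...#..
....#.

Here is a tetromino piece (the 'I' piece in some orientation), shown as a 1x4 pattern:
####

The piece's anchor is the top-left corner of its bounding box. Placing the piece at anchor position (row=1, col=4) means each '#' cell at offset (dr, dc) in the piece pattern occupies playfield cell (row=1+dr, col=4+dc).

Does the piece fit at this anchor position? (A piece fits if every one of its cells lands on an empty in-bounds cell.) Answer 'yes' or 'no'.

Check each piece cell at anchor (1, 4):
  offset (0,0) -> (1,4): empty -> OK
  offset (0,1) -> (1,5): empty -> OK
  offset (0,2) -> (1,6): out of bounds -> FAIL
  offset (0,3) -> (1,7): out of bounds -> FAIL
All cells valid: no

Answer: no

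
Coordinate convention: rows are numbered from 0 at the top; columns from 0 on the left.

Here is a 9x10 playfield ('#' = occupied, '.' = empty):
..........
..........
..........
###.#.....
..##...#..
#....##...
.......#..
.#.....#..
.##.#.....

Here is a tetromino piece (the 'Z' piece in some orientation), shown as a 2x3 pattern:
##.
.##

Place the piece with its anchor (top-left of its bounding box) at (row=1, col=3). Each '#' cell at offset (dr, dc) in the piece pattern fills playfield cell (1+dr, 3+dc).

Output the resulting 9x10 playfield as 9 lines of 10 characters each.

Answer: ..........
...##.....
....##....
###.#.....
..##...#..
#....##...
.......#..
.#.....#..
.##.#.....

Derivation:
Fill (1+0,3+0) = (1,3)
Fill (1+0,3+1) = (1,4)
Fill (1+1,3+1) = (2,4)
Fill (1+1,3+2) = (2,5)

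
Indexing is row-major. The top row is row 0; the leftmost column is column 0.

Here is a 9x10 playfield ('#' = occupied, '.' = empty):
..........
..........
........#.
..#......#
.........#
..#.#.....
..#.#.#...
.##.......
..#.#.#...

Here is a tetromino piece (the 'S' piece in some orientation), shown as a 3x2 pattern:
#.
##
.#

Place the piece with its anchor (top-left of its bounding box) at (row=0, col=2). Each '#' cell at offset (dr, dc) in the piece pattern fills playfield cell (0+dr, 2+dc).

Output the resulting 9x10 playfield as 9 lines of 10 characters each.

Fill (0+0,2+0) = (0,2)
Fill (0+1,2+0) = (1,2)
Fill (0+1,2+1) = (1,3)
Fill (0+2,2+1) = (2,3)

Answer: ..#.......
..##......
...#....#.
..#......#
.........#
..#.#.....
..#.#.#...
.##.......
..#.#.#...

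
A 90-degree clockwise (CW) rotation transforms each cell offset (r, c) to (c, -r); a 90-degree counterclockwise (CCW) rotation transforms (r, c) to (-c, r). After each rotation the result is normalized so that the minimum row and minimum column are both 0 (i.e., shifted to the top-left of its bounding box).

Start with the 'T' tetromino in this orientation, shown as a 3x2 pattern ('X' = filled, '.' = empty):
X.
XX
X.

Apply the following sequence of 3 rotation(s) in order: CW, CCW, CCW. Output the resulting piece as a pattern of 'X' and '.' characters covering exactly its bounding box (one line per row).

Start:
X.
XX
X.
After rotation 1 (CW):
XXX
.X.
After rotation 2 (CCW):
X.
XX
X.
After rotation 3 (CCW):
.X.
XXX

Answer: .X.
XXX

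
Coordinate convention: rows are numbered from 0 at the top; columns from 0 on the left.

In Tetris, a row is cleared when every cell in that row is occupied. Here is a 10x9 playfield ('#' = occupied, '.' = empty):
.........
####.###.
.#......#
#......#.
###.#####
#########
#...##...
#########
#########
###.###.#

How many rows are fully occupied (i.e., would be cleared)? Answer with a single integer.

Check each row:
  row 0: 9 empty cells -> not full
  row 1: 2 empty cells -> not full
  row 2: 7 empty cells -> not full
  row 3: 7 empty cells -> not full
  row 4: 1 empty cell -> not full
  row 5: 0 empty cells -> FULL (clear)
  row 6: 6 empty cells -> not full
  row 7: 0 empty cells -> FULL (clear)
  row 8: 0 empty cells -> FULL (clear)
  row 9: 2 empty cells -> not full
Total rows cleared: 3

Answer: 3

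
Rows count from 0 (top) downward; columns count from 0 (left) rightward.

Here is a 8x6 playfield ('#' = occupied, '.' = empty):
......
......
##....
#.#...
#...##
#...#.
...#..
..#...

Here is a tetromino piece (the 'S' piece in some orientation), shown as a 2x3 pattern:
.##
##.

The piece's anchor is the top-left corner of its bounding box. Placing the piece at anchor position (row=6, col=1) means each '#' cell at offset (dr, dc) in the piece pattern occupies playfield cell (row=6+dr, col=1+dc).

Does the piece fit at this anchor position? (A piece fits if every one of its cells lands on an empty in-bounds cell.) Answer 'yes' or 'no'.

Answer: no

Derivation:
Check each piece cell at anchor (6, 1):
  offset (0,1) -> (6,2): empty -> OK
  offset (0,2) -> (6,3): occupied ('#') -> FAIL
  offset (1,0) -> (7,1): empty -> OK
  offset (1,1) -> (7,2): occupied ('#') -> FAIL
All cells valid: no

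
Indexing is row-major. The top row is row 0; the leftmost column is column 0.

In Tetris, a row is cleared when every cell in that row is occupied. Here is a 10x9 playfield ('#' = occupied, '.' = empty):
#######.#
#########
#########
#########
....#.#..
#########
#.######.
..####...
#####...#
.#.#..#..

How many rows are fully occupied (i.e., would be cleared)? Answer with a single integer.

Answer: 4

Derivation:
Check each row:
  row 0: 1 empty cell -> not full
  row 1: 0 empty cells -> FULL (clear)
  row 2: 0 empty cells -> FULL (clear)
  row 3: 0 empty cells -> FULL (clear)
  row 4: 7 empty cells -> not full
  row 5: 0 empty cells -> FULL (clear)
  row 6: 2 empty cells -> not full
  row 7: 5 empty cells -> not full
  row 8: 3 empty cells -> not full
  row 9: 6 empty cells -> not full
Total rows cleared: 4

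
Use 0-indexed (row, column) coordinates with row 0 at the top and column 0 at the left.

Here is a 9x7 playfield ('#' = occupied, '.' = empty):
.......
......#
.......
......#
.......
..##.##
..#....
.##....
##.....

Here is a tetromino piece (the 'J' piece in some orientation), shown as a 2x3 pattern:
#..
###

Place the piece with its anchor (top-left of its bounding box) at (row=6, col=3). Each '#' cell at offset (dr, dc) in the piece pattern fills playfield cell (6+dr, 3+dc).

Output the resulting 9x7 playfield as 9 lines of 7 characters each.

Fill (6+0,3+0) = (6,3)
Fill (6+1,3+0) = (7,3)
Fill (6+1,3+1) = (7,4)
Fill (6+1,3+2) = (7,5)

Answer: .......
......#
.......
......#
.......
..##.##
..##...
.#####.
##.....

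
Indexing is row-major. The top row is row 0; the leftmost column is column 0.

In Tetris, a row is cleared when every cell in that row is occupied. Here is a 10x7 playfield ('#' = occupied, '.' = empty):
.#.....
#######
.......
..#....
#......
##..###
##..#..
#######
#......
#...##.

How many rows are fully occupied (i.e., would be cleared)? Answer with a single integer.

Answer: 2

Derivation:
Check each row:
  row 0: 6 empty cells -> not full
  row 1: 0 empty cells -> FULL (clear)
  row 2: 7 empty cells -> not full
  row 3: 6 empty cells -> not full
  row 4: 6 empty cells -> not full
  row 5: 2 empty cells -> not full
  row 6: 4 empty cells -> not full
  row 7: 0 empty cells -> FULL (clear)
  row 8: 6 empty cells -> not full
  row 9: 4 empty cells -> not full
Total rows cleared: 2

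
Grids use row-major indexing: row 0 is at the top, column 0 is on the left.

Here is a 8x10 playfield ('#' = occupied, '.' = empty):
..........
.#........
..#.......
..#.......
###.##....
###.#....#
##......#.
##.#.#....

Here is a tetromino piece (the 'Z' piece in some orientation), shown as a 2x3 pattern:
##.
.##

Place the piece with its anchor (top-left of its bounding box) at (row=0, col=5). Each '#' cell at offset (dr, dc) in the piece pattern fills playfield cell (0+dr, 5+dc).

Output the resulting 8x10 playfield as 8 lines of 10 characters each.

Fill (0+0,5+0) = (0,5)
Fill (0+0,5+1) = (0,6)
Fill (0+1,5+1) = (1,6)
Fill (0+1,5+2) = (1,7)

Answer: .....##...
.#....##..
..#.......
..#.......
###.##....
###.#....#
##......#.
##.#.#....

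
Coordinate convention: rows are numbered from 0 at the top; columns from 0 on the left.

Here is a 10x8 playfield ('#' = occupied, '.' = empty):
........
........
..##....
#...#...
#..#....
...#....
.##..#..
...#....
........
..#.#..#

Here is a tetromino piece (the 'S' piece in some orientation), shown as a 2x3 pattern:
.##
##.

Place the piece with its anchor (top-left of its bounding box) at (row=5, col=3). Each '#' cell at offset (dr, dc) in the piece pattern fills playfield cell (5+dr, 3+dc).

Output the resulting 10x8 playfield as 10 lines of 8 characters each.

Fill (5+0,3+1) = (5,4)
Fill (5+0,3+2) = (5,5)
Fill (5+1,3+0) = (6,3)
Fill (5+1,3+1) = (6,4)

Answer: ........
........
..##....
#...#...
#..#....
...###..
.#####..
...#....
........
..#.#..#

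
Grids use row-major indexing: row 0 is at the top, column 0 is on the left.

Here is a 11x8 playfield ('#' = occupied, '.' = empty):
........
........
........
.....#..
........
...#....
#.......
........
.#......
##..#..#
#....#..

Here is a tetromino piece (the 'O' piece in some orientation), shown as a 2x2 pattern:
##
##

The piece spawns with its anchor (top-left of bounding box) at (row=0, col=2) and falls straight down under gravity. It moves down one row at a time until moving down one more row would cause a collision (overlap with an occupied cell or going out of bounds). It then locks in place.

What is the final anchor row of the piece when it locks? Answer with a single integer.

Answer: 3

Derivation:
Spawn at (row=0, col=2). Try each row:
  row 0: fits
  row 1: fits
  row 2: fits
  row 3: fits
  row 4: blocked -> lock at row 3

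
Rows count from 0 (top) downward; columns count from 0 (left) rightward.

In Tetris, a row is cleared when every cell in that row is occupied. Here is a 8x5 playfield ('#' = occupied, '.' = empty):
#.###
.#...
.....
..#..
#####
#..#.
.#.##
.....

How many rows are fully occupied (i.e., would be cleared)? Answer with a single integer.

Check each row:
  row 0: 1 empty cell -> not full
  row 1: 4 empty cells -> not full
  row 2: 5 empty cells -> not full
  row 3: 4 empty cells -> not full
  row 4: 0 empty cells -> FULL (clear)
  row 5: 3 empty cells -> not full
  row 6: 2 empty cells -> not full
  row 7: 5 empty cells -> not full
Total rows cleared: 1

Answer: 1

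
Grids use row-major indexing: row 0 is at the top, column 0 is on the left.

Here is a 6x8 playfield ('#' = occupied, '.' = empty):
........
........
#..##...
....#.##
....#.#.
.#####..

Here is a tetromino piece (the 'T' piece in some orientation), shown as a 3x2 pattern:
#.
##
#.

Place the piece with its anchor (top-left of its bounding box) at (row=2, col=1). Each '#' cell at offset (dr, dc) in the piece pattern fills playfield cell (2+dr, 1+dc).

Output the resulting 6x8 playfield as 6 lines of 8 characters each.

Fill (2+0,1+0) = (2,1)
Fill (2+1,1+0) = (3,1)
Fill (2+1,1+1) = (3,2)
Fill (2+2,1+0) = (4,1)

Answer: ........
........
##.##...
.##.#.##
.#..#.#.
.#####..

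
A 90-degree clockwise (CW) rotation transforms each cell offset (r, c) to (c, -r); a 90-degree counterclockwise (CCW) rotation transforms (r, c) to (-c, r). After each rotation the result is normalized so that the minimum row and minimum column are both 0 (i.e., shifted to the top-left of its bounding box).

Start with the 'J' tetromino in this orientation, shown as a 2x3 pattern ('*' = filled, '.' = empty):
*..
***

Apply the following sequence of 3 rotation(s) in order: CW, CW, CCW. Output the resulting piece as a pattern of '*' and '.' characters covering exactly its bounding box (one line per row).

Start:
*..
***
After rotation 1 (CW):
**
*.
*.
After rotation 2 (CW):
***
..*
After rotation 3 (CCW):
**
*.
*.

Answer: **
*.
*.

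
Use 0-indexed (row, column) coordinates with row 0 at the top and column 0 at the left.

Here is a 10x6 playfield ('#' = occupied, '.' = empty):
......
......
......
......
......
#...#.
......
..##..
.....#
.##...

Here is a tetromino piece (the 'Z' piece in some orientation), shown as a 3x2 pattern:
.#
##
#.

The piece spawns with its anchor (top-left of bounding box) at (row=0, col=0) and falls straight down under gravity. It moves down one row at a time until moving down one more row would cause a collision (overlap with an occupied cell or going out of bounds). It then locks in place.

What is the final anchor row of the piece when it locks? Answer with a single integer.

Answer: 2

Derivation:
Spawn at (row=0, col=0). Try each row:
  row 0: fits
  row 1: fits
  row 2: fits
  row 3: blocked -> lock at row 2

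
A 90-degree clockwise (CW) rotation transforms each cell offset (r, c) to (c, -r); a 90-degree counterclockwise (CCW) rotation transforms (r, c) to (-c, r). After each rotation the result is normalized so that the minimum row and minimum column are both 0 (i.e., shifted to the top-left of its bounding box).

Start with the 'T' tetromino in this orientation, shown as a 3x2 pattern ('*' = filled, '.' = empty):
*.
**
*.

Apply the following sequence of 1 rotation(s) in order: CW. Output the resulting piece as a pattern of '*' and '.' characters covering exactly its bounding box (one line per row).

Answer: ***
.*.

Derivation:
Start:
*.
**
*.
After rotation 1 (CW):
***
.*.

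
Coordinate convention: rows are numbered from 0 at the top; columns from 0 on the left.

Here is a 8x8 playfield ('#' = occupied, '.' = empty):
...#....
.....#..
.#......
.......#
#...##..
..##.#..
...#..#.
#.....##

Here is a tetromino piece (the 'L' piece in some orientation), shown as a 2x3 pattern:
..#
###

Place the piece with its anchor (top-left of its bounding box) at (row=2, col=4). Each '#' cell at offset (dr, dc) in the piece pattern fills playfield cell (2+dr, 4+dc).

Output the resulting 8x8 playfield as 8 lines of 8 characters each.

Fill (2+0,4+2) = (2,6)
Fill (2+1,4+0) = (3,4)
Fill (2+1,4+1) = (3,5)
Fill (2+1,4+2) = (3,6)

Answer: ...#....
.....#..
.#....#.
....####
#...##..
..##.#..
...#..#.
#.....##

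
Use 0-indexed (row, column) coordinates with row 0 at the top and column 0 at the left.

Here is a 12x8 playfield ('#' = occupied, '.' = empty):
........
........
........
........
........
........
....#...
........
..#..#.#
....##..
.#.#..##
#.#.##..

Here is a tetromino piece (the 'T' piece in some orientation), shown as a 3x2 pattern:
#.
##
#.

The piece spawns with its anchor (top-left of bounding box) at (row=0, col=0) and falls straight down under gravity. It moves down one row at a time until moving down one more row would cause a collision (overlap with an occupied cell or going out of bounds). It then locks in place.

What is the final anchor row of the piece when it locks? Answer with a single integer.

Answer: 8

Derivation:
Spawn at (row=0, col=0). Try each row:
  row 0: fits
  row 1: fits
  row 2: fits
  row 3: fits
  row 4: fits
  row 5: fits
  row 6: fits
  row 7: fits
  row 8: fits
  row 9: blocked -> lock at row 8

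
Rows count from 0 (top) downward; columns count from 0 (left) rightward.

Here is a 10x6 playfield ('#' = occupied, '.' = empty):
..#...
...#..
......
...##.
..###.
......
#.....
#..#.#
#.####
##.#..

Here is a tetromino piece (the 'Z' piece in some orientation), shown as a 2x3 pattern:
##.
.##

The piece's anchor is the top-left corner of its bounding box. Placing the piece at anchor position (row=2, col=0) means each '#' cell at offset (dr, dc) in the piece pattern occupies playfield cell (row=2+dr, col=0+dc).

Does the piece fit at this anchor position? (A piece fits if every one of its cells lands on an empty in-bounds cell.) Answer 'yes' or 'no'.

Check each piece cell at anchor (2, 0):
  offset (0,0) -> (2,0): empty -> OK
  offset (0,1) -> (2,1): empty -> OK
  offset (1,1) -> (3,1): empty -> OK
  offset (1,2) -> (3,2): empty -> OK
All cells valid: yes

Answer: yes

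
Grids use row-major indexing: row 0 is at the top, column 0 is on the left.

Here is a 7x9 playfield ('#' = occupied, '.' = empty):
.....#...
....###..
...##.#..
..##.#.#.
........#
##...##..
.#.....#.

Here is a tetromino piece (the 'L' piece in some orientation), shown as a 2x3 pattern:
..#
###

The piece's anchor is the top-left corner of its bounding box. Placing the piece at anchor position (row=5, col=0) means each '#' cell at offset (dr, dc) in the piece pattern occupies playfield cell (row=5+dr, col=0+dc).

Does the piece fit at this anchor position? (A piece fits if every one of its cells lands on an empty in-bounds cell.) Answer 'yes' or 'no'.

Answer: no

Derivation:
Check each piece cell at anchor (5, 0):
  offset (0,2) -> (5,2): empty -> OK
  offset (1,0) -> (6,0): empty -> OK
  offset (1,1) -> (6,1): occupied ('#') -> FAIL
  offset (1,2) -> (6,2): empty -> OK
All cells valid: no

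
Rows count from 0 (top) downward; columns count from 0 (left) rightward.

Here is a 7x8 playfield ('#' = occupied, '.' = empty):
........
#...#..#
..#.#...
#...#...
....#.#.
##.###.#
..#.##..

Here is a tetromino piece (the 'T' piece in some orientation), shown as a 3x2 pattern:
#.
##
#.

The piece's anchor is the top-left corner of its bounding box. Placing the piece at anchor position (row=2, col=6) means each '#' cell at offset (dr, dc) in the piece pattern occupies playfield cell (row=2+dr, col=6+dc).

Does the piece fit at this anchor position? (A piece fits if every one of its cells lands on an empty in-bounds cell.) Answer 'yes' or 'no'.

Check each piece cell at anchor (2, 6):
  offset (0,0) -> (2,6): empty -> OK
  offset (1,0) -> (3,6): empty -> OK
  offset (1,1) -> (3,7): empty -> OK
  offset (2,0) -> (4,6): occupied ('#') -> FAIL
All cells valid: no

Answer: no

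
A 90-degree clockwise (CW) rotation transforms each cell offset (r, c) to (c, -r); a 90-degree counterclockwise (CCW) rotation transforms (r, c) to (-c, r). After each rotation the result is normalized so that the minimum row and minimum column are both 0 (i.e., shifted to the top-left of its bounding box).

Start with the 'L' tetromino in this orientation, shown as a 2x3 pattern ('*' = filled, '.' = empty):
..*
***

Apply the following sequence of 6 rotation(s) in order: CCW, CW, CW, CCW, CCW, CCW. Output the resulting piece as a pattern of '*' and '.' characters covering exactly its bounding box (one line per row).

Answer: ***
*..

Derivation:
Start:
..*
***
After rotation 1 (CCW):
**
.*
.*
After rotation 2 (CW):
..*
***
After rotation 3 (CW):
*.
*.
**
After rotation 4 (CCW):
..*
***
After rotation 5 (CCW):
**
.*
.*
After rotation 6 (CCW):
***
*..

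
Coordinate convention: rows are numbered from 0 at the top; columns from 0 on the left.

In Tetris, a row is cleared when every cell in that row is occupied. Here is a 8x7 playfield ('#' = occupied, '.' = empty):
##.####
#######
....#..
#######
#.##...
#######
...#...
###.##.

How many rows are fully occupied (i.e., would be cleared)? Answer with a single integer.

Answer: 3

Derivation:
Check each row:
  row 0: 1 empty cell -> not full
  row 1: 0 empty cells -> FULL (clear)
  row 2: 6 empty cells -> not full
  row 3: 0 empty cells -> FULL (clear)
  row 4: 4 empty cells -> not full
  row 5: 0 empty cells -> FULL (clear)
  row 6: 6 empty cells -> not full
  row 7: 2 empty cells -> not full
Total rows cleared: 3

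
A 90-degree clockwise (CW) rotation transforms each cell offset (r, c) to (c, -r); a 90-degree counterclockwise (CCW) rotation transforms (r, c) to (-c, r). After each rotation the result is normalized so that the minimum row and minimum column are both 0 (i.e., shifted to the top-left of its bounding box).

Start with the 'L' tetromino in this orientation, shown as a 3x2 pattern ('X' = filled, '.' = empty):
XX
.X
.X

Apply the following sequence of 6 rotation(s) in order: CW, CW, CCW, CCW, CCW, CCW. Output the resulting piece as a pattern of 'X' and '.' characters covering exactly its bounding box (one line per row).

Answer: X.
X.
XX

Derivation:
Start:
XX
.X
.X
After rotation 1 (CW):
..X
XXX
After rotation 2 (CW):
X.
X.
XX
After rotation 3 (CCW):
..X
XXX
After rotation 4 (CCW):
XX
.X
.X
After rotation 5 (CCW):
XXX
X..
After rotation 6 (CCW):
X.
X.
XX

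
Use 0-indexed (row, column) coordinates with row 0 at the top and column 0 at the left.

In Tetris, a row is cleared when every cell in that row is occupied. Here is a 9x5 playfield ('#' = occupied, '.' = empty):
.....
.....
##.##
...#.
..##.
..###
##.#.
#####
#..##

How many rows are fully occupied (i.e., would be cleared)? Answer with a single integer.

Check each row:
  row 0: 5 empty cells -> not full
  row 1: 5 empty cells -> not full
  row 2: 1 empty cell -> not full
  row 3: 4 empty cells -> not full
  row 4: 3 empty cells -> not full
  row 5: 2 empty cells -> not full
  row 6: 2 empty cells -> not full
  row 7: 0 empty cells -> FULL (clear)
  row 8: 2 empty cells -> not full
Total rows cleared: 1

Answer: 1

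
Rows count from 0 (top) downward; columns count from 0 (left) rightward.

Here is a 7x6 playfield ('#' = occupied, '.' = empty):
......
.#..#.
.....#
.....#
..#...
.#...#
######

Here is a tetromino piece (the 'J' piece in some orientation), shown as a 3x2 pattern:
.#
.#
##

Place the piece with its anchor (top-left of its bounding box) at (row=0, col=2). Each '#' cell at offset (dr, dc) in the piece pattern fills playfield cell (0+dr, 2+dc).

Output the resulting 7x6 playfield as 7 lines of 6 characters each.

Fill (0+0,2+1) = (0,3)
Fill (0+1,2+1) = (1,3)
Fill (0+2,2+0) = (2,2)
Fill (0+2,2+1) = (2,3)

Answer: ...#..
.#.##.
..##.#
.....#
..#...
.#...#
######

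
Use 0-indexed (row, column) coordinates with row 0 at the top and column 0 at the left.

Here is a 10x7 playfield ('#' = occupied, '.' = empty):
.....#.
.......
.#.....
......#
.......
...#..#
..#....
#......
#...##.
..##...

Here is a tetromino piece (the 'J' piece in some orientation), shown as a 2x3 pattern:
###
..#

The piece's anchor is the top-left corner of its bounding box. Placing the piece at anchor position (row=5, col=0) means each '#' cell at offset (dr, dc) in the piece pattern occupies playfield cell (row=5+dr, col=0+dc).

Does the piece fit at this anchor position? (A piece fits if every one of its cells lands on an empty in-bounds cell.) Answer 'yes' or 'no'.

Answer: no

Derivation:
Check each piece cell at anchor (5, 0):
  offset (0,0) -> (5,0): empty -> OK
  offset (0,1) -> (5,1): empty -> OK
  offset (0,2) -> (5,2): empty -> OK
  offset (1,2) -> (6,2): occupied ('#') -> FAIL
All cells valid: no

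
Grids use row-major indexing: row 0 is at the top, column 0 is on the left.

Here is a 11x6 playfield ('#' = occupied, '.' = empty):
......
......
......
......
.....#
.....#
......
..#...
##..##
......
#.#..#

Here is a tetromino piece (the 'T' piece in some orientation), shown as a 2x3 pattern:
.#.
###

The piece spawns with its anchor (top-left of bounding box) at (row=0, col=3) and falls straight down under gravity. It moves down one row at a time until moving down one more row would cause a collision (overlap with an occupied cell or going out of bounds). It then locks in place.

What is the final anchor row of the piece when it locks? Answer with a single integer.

Spawn at (row=0, col=3). Try each row:
  row 0: fits
  row 1: fits
  row 2: fits
  row 3: blocked -> lock at row 2

Answer: 2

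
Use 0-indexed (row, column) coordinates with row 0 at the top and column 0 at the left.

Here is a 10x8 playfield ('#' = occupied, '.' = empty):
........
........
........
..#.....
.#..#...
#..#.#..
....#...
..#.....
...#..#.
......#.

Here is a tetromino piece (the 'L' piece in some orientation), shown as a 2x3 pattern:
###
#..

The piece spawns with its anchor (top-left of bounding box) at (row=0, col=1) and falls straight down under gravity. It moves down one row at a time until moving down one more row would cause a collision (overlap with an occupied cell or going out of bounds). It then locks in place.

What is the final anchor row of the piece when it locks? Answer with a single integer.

Answer: 2

Derivation:
Spawn at (row=0, col=1). Try each row:
  row 0: fits
  row 1: fits
  row 2: fits
  row 3: blocked -> lock at row 2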